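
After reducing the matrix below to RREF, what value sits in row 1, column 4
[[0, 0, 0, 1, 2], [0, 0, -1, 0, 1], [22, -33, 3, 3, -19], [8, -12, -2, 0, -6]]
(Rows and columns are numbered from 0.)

-1

R1 <=> R3
  [ 22  -33   3  3  -19 ]
  [  0    0  -1  0    1 ]
  [  0    0   0  1    2 ]
  [  8  -12  -2  0   -6 ]
R1 := 1/22·R1
  [ 1  -3/2  3/22  3/22  -19/22 ]
  [ 0     0    -1     0       1 ]
  [ 0     0     0     1       2 ]
  [ 8   -12    -2     0      -6 ]
R4 := R4 − 8·R1
  [ 1  -3/2    3/22    3/22  -19/22 ]
  [ 0     0      -1       0       1 ]
  [ 0     0       0       1       2 ]
  [ 0     0  -34/11  -12/11   10/11 ]
R2 := -1·R2
  [ 1  -3/2    3/22    3/22  -19/22 ]
  [ 0     0       1       0      -1 ]
  [ 0     0       0       1       2 ]
  [ 0     0  -34/11  -12/11   10/11 ]
R4 := R4 + 34/11·R2
  [ 1  -3/2  3/22    3/22  -19/22 ]
  [ 0     0     1       0      -1 ]
  [ 0     0     0       1       2 ]
  [ 0     0     0  -12/11  -24/11 ]
R4 := R4 + 12/11·R3
  [ 1  -3/2  3/22  3/22  -19/22 ]
  [ 0     0     1     0      -1 ]
  [ 0     0     0     1       2 ]
  [ 0     0     0     0       0 ]
R1 := R1 − 3/22·R3
  [ 1  -3/2  3/22  0  -25/22 ]
  [ 0     0     1  0      -1 ]
  [ 0     0     0  1       2 ]
  [ 0     0     0  0       0 ]
R1 := R1 − 3/22·R2
  [ 1  -3/2  0  0  -1 ]
  [ 0     0  1  0  -1 ]
  [ 0     0  0  1   2 ]
  [ 0     0  0  0   0 ]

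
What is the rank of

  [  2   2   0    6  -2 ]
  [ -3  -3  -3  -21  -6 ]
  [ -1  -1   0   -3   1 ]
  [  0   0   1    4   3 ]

rank = 2

ρ1 -> 1/2·ρ1
  [  1   1   0    3  -1 ]
  [ -3  -3  -3  -21  -6 ]
  [ -1  -1   0   -3   1 ]
  [  0   0   1    4   3 ]
ρ2 -> ρ2 + 3·ρ1
  [  1   1   0    3  -1 ]
  [  0   0  -3  -12  -9 ]
  [ -1  -1   0   -3   1 ]
  [  0   0   1    4   3 ]
ρ3 -> ρ3 + ρ1
  [ 1  1   0    3  -1 ]
  [ 0  0  -3  -12  -9 ]
  [ 0  0   0    0   0 ]
  [ 0  0   1    4   3 ]
ρ2 -> -1/3·ρ2
  [ 1  1  0  3  -1 ]
  [ 0  0  1  4   3 ]
  [ 0  0  0  0   0 ]
  [ 0  0  1  4   3 ]
ρ4 -> ρ4 − ρ2
  [ 1  1  0  3  -1 ]
  [ 0  0  1  4   3 ]
  [ 0  0  0  0   0 ]
  [ 0  0  0  0   0 ]
The reduced form has 2 nonzero rows.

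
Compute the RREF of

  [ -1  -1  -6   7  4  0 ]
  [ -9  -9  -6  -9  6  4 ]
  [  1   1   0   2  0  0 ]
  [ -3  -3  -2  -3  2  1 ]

[[1, 1, 0, 2, 0, 0], [0, 0, 1, -3/2, 0, 0], [0, 0, 0, 0, 1, 0], [0, 0, 0, 0, 0, 1]]

ρ1 := -1·ρ1
  [  1   1   6  -7  -4  0 ]
  [ -9  -9  -6  -9   6  4 ]
  [  1   1   0   2   0  0 ]
  [ -3  -3  -2  -3   2  1 ]
ρ2 := ρ2 + 9·ρ1
  [  1   1   6   -7   -4  0 ]
  [  0   0  48  -72  -30  4 ]
  [  1   1   0    2    0  0 ]
  [ -3  -3  -2   -3    2  1 ]
ρ3 := ρ3 − ρ1
  [  1   1   6   -7   -4  0 ]
  [  0   0  48  -72  -30  4 ]
  [  0   0  -6    9    4  0 ]
  [ -3  -3  -2   -3    2  1 ]
ρ4 := ρ4 + 3·ρ1
  [ 1  1   6   -7   -4  0 ]
  [ 0  0  48  -72  -30  4 ]
  [ 0  0  -6    9    4  0 ]
  [ 0  0  16  -24  -10  1 ]
ρ2 := 1/48·ρ2
  [ 1  1   6    -7    -4     0 ]
  [ 0  0   1  -3/2  -5/8  1/12 ]
  [ 0  0  -6     9     4     0 ]
  [ 0  0  16   -24   -10     1 ]
ρ3 := ρ3 + 6·ρ2
  [ 1  1   6    -7    -4     0 ]
  [ 0  0   1  -3/2  -5/8  1/12 ]
  [ 0  0   0     0   1/4   1/2 ]
  [ 0  0  16   -24   -10     1 ]
ρ4 := ρ4 − 16·ρ2
  [ 1  1  6    -7    -4     0 ]
  [ 0  0  1  -3/2  -5/8  1/12 ]
  [ 0  0  0     0   1/4   1/2 ]
  [ 0  0  0     0     0  -1/3 ]
ρ3 := 4·ρ3
  [ 1  1  6    -7    -4     0 ]
  [ 0  0  1  -3/2  -5/8  1/12 ]
  [ 0  0  0     0     1     2 ]
  [ 0  0  0     0     0  -1/3 ]
ρ4 := -3·ρ4
  [ 1  1  6    -7    -4     0 ]
  [ 0  0  1  -3/2  -5/8  1/12 ]
  [ 0  0  0     0     1     2 ]
  [ 0  0  0     0     0     1 ]
ρ3 := ρ3 − 2·ρ4
  [ 1  1  6    -7    -4     0 ]
  [ 0  0  1  -3/2  -5/8  1/12 ]
  [ 0  0  0     0     1     0 ]
  [ 0  0  0     0     0     1 ]
ρ2 := ρ2 − 1/12·ρ4
  [ 1  1  6    -7    -4  0 ]
  [ 0  0  1  -3/2  -5/8  0 ]
  [ 0  0  0     0     1  0 ]
  [ 0  0  0     0     0  1 ]
ρ2 := ρ2 + 5/8·ρ3
  [ 1  1  6    -7  -4  0 ]
  [ 0  0  1  -3/2   0  0 ]
  [ 0  0  0     0   1  0 ]
  [ 0  0  0     0   0  1 ]
ρ1 := ρ1 + 4·ρ3
  [ 1  1  6    -7  0  0 ]
  [ 0  0  1  -3/2  0  0 ]
  [ 0  0  0     0  1  0 ]
  [ 0  0  0     0  0  1 ]
ρ1 := ρ1 − 6·ρ2
  [ 1  1  0     2  0  0 ]
  [ 0  0  1  -3/2  0  0 ]
  [ 0  0  0     0  1  0 ]
  [ 0  0  0     0  0  1 ]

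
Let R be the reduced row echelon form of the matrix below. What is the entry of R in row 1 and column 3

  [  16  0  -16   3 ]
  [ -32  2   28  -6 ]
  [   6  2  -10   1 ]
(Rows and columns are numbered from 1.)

Multiply r1 by 1/16.
Add 32 times r1 to r2.
Subtract 6 times r1 from r3.
Multiply r2 by 1/2.
Subtract 2 times r2 from r3.
Multiply r3 by -8.
Subtract 3/16 times r3 from r1.

-1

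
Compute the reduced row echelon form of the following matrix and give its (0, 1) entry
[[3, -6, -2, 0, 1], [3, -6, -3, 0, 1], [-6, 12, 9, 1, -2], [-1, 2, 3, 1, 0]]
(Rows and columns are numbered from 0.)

-2

Multiply r1 by 1/3.
  [  1  -2  -2/3  0  1/3 ]
  [  3  -6    -3  0    1 ]
  [ -6  12     9  1   -2 ]
  [ -1   2     3  1    0 ]
Subtract 3 times r1 from r2.
  [  1  -2  -2/3  0  1/3 ]
  [  0   0    -1  0    0 ]
  [ -6  12     9  1   -2 ]
  [ -1   2     3  1    0 ]
Add 6 times r1 to r3.
  [  1  -2  -2/3  0  1/3 ]
  [  0   0    -1  0    0 ]
  [  0   0     5  1    0 ]
  [ -1   2     3  1    0 ]
Add r1 to r4.
  [ 1  -2  -2/3  0  1/3 ]
  [ 0   0    -1  0    0 ]
  [ 0   0     5  1    0 ]
  [ 0   0   7/3  1  1/3 ]
Multiply r2 by -1.
  [ 1  -2  -2/3  0  1/3 ]
  [ 0   0     1  0    0 ]
  [ 0   0     5  1    0 ]
  [ 0   0   7/3  1  1/3 ]
Subtract 5 times r2 from r3.
  [ 1  -2  -2/3  0  1/3 ]
  [ 0   0     1  0    0 ]
  [ 0   0     0  1    0 ]
  [ 0   0   7/3  1  1/3 ]
Subtract 7/3 times r2 from r4.
  [ 1  -2  -2/3  0  1/3 ]
  [ 0   0     1  0    0 ]
  [ 0   0     0  1    0 ]
  [ 0   0     0  1  1/3 ]
Subtract r3 from r4.
  [ 1  -2  -2/3  0  1/3 ]
  [ 0   0     1  0    0 ]
  [ 0   0     0  1    0 ]
  [ 0   0     0  0  1/3 ]
Multiply r4 by 3.
  [ 1  -2  -2/3  0  1/3 ]
  [ 0   0     1  0    0 ]
  [ 0   0     0  1    0 ]
  [ 0   0     0  0    1 ]
Subtract 1/3 times r4 from r1.
  [ 1  -2  -2/3  0  0 ]
  [ 0   0     1  0  0 ]
  [ 0   0     0  1  0 ]
  [ 0   0     0  0  1 ]
Add 2/3 times r2 to r1.
  [ 1  -2  0  0  0 ]
  [ 0   0  1  0  0 ]
  [ 0   0  0  1  0 ]
  [ 0   0  0  0  1 ]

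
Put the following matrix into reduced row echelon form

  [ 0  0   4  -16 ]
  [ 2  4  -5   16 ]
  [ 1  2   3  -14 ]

Swap R1 and R2.
  [ 2  4  -5   16 ]
  [ 0  0   4  -16 ]
  [ 1  2   3  -14 ]
Multiply R1 by 1/2.
  [ 1  2  -5/2    8 ]
  [ 0  0     4  -16 ]
  [ 1  2     3  -14 ]
Subtract R1 from R3.
  [ 1  2  -5/2    8 ]
  [ 0  0     4  -16 ]
  [ 0  0  11/2  -22 ]
Multiply R2 by 1/4.
  [ 1  2  -5/2    8 ]
  [ 0  0     1   -4 ]
  [ 0  0  11/2  -22 ]
Subtract 11/2 times R2 from R3.
  [ 1  2  -5/2   8 ]
  [ 0  0     1  -4 ]
  [ 0  0     0   0 ]
Add 5/2 times R2 to R1.
  [ 1  2  0  -2 ]
  [ 0  0  1  -4 ]
  [ 0  0  0   0 ]

[[1, 2, 0, -2], [0, 0, 1, -4], [0, 0, 0, 0]]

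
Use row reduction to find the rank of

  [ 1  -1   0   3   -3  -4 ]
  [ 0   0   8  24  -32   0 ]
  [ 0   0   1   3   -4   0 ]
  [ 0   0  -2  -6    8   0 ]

r2 -> 1/8·r2
  [ 1  -1   0   3  -3  -4 ]
  [ 0   0   1   3  -4   0 ]
  [ 0   0   1   3  -4   0 ]
  [ 0   0  -2  -6   8   0 ]
r3 -> r3 − r2
  [ 1  -1   0   3  -3  -4 ]
  [ 0   0   1   3  -4   0 ]
  [ 0   0   0   0   0   0 ]
  [ 0   0  -2  -6   8   0 ]
r4 -> r4 + 2·r2
  [ 1  -1  0  3  -3  -4 ]
  [ 0   0  1  3  -4   0 ]
  [ 0   0  0  0   0   0 ]
  [ 0   0  0  0   0   0 ]
The reduced form has 2 nonzero rows.

rank = 2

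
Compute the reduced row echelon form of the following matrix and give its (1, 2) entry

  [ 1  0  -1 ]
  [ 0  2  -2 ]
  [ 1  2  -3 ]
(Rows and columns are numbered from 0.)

r3 := r3 − r1
  [ 1  0  -1 ]
  [ 0  2  -2 ]
  [ 0  2  -2 ]
r2 := 1/2·r2
  [ 1  0  -1 ]
  [ 0  1  -1 ]
  [ 0  2  -2 ]
r3 := r3 − 2·r2
  [ 1  0  -1 ]
  [ 0  1  -1 ]
  [ 0  0   0 ]

-1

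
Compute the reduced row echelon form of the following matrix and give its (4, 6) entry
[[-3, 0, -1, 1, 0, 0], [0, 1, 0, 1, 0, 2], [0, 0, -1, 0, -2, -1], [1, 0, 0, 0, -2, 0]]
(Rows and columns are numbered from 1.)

R1 -> -1/3·R1
  [ 1  0  1/3  -1/3   0   0 ]
  [ 0  1    0     1   0   2 ]
  [ 0  0   -1     0  -2  -1 ]
  [ 1  0    0     0  -2   0 ]
R4 -> R4 − R1
  [ 1  0   1/3  -1/3   0   0 ]
  [ 0  1     0     1   0   2 ]
  [ 0  0    -1     0  -2  -1 ]
  [ 0  0  -1/3   1/3  -2   0 ]
R3 -> -1·R3
  [ 1  0   1/3  -1/3   0  0 ]
  [ 0  1     0     1   0  2 ]
  [ 0  0     1     0   2  1 ]
  [ 0  0  -1/3   1/3  -2  0 ]
R4 -> R4 + 1/3·R3
  [ 1  0  1/3  -1/3     0    0 ]
  [ 0  1    0     1     0    2 ]
  [ 0  0    1     0     2    1 ]
  [ 0  0    0   1/3  -4/3  1/3 ]
R4 -> 3·R4
  [ 1  0  1/3  -1/3   0  0 ]
  [ 0  1    0     1   0  2 ]
  [ 0  0    1     0   2  1 ]
  [ 0  0    0     1  -4  1 ]
R2 -> R2 − R4
  [ 1  0  1/3  -1/3   0  0 ]
  [ 0  1    0     0   4  1 ]
  [ 0  0    1     0   2  1 ]
  [ 0  0    0     1  -4  1 ]
R1 -> R1 + 1/3·R4
  [ 1  0  1/3  0  -4/3  1/3 ]
  [ 0  1    0  0     4    1 ]
  [ 0  0    1  0     2    1 ]
  [ 0  0    0  1    -4    1 ]
R1 -> R1 − 1/3·R3
  [ 1  0  0  0  -2  0 ]
  [ 0  1  0  0   4  1 ]
  [ 0  0  1  0   2  1 ]
  [ 0  0  0  1  -4  1 ]

1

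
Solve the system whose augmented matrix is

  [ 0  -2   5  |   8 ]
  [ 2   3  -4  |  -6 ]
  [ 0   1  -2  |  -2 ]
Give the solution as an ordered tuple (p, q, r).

r1 <-> r2
  [ 2   3  -4  |  -6 ]
  [ 0  -2   5  |   8 ]
  [ 0   1  -2  |  -2 ]
r1 → 1/2·r1
  [ 1  3/2  -2  |  -3 ]
  [ 0   -2   5  |   8 ]
  [ 0    1  -2  |  -2 ]
r2 → -1/2·r2
  [ 1  3/2    -2  |  -3 ]
  [ 0    1  -5/2  |  -4 ]
  [ 0    1    -2  |  -2 ]
r3 → r3 − r2
  [ 1  3/2    -2  |  -3 ]
  [ 0    1  -5/2  |  -4 ]
  [ 0    0   1/2  |   2 ]
r3 → 2·r3
  [ 1  3/2    -2  |  -3 ]
  [ 0    1  -5/2  |  -4 ]
  [ 0    0     1  |   4 ]
r2 → r2 + 5/2·r3
  [ 1  3/2  -2  |  -3 ]
  [ 0    1   0  |   6 ]
  [ 0    0   1  |   4 ]
r1 → r1 + 2·r3
  [ 1  3/2  0  |  5 ]
  [ 0    1  0  |  6 ]
  [ 0    0  1  |  4 ]
r1 → r1 − 3/2·r2
  [ 1  0  0  |  -4 ]
  [ 0  1  0  |   6 ]
  [ 0  0  1  |   4 ]
Reading off the last column: p = -4, q = 6, r = 4.

(-4, 6, 4)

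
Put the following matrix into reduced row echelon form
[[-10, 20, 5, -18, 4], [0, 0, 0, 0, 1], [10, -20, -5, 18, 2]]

Multiply r1 by -1/10.
  [  1   -2  -1/2  9/5  -2/5 ]
  [  0    0     0    0     1 ]
  [ 10  -20    -5   18     2 ]
Subtract 10 times r1 from r3.
  [ 1  -2  -1/2  9/5  -2/5 ]
  [ 0   0     0    0     1 ]
  [ 0   0     0    0     6 ]
Subtract 6 times r2 from r3.
  [ 1  -2  -1/2  9/5  -2/5 ]
  [ 0   0     0    0     1 ]
  [ 0   0     0    0     0 ]
Add 2/5 times r2 to r1.
  [ 1  -2  -1/2  9/5  0 ]
  [ 0   0     0    0  1 ]
  [ 0   0     0    0  0 ]

[[1, -2, -1/2, 9/5, 0], [0, 0, 0, 0, 1], [0, 0, 0, 0, 0]]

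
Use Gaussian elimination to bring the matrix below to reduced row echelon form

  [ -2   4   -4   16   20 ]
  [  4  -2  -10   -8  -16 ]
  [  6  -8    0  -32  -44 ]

r1 → -1/2·r1
  [ 1  -2    2   -8  -10 ]
  [ 4  -2  -10   -8  -16 ]
  [ 6  -8    0  -32  -44 ]
r2 → r2 − 4·r1
  [ 1  -2    2   -8  -10 ]
  [ 0   6  -18   24   24 ]
  [ 6  -8    0  -32  -44 ]
r3 → r3 − 6·r1
  [ 1  -2    2  -8  -10 ]
  [ 0   6  -18  24   24 ]
  [ 0   4  -12  16   16 ]
r2 → 1/6·r2
  [ 1  -2    2  -8  -10 ]
  [ 0   1   -3   4    4 ]
  [ 0   4  -12  16   16 ]
r3 → r3 − 4·r2
  [ 1  -2   2  -8  -10 ]
  [ 0   1  -3   4    4 ]
  [ 0   0   0   0    0 ]
r1 → r1 + 2·r2
  [ 1  0  -4  0  -2 ]
  [ 0  1  -3  4   4 ]
  [ 0  0   0  0   0 ]

[[1, 0, -4, 0, -2], [0, 1, -3, 4, 4], [0, 0, 0, 0, 0]]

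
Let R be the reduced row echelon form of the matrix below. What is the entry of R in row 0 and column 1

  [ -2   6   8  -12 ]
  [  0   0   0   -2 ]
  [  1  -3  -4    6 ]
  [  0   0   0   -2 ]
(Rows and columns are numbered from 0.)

-3

Multiply ρ1 by -1/2.
  [ 1  -3  -4   6 ]
  [ 0   0   0  -2 ]
  [ 1  -3  -4   6 ]
  [ 0   0   0  -2 ]
Subtract ρ1 from ρ3.
  [ 1  -3  -4   6 ]
  [ 0   0   0  -2 ]
  [ 0   0   0   0 ]
  [ 0   0   0  -2 ]
Multiply ρ2 by -1/2.
  [ 1  -3  -4   6 ]
  [ 0   0   0   1 ]
  [ 0   0   0   0 ]
  [ 0   0   0  -2 ]
Add 2 times ρ2 to ρ4.
  [ 1  -3  -4  6 ]
  [ 0   0   0  1 ]
  [ 0   0   0  0 ]
  [ 0   0   0  0 ]
Subtract 6 times ρ2 from ρ1.
  [ 1  -3  -4  0 ]
  [ 0   0   0  1 ]
  [ 0   0   0  0 ]
  [ 0   0   0  0 ]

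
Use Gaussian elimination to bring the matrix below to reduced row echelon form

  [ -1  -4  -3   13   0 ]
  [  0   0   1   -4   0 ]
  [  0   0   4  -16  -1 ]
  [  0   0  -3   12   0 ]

[[1, 4, 0, -1, 0], [0, 0, 1, -4, 0], [0, 0, 0, 0, 1], [0, 0, 0, 0, 0]]

R1 := -1·R1
R3 := R3 − 4·R2
R4 := R4 + 3·R2
R3 := -1·R3
R1 := R1 − 3·R2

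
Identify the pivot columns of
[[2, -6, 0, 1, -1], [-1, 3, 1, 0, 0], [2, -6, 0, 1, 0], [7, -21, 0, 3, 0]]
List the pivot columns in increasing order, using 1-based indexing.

R1 → 1/2·R1
  [  1   -3  0  1/2  -1/2 ]
  [ -1    3  1    0     0 ]
  [  2   -6  0    1     0 ]
  [  7  -21  0    3     0 ]
R2 → R2 + R1
  [ 1   -3  0  1/2  -1/2 ]
  [ 0    0  1  1/2  -1/2 ]
  [ 2   -6  0    1     0 ]
  [ 7  -21  0    3     0 ]
R3 → R3 − 2·R1
  [ 1   -3  0  1/2  -1/2 ]
  [ 0    0  1  1/2  -1/2 ]
  [ 0    0  0    0     1 ]
  [ 7  -21  0    3     0 ]
R4 → R4 − 7·R1
  [ 1  -3  0   1/2  -1/2 ]
  [ 0   0  1   1/2  -1/2 ]
  [ 0   0  0     0     1 ]
  [ 0   0  0  -1/2   7/2 ]
R3 <-> R4
  [ 1  -3  0   1/2  -1/2 ]
  [ 0   0  1   1/2  -1/2 ]
  [ 0   0  0  -1/2   7/2 ]
  [ 0   0  0     0     1 ]
R3 → -2·R3
  [ 1  -3  0  1/2  -1/2 ]
  [ 0   0  1  1/2  -1/2 ]
  [ 0   0  0    1    -7 ]
  [ 0   0  0    0     1 ]
R3 → R3 + 7·R4
  [ 1  -3  0  1/2  -1/2 ]
  [ 0   0  1  1/2  -1/2 ]
  [ 0   0  0    1     0 ]
  [ 0   0  0    0     1 ]
R2 → R2 + 1/2·R4
  [ 1  -3  0  1/2  -1/2 ]
  [ 0   0  1  1/2     0 ]
  [ 0   0  0    1     0 ]
  [ 0   0  0    0     1 ]
R1 → R1 + 1/2·R4
  [ 1  -3  0  1/2  0 ]
  [ 0   0  1  1/2  0 ]
  [ 0   0  0    1  0 ]
  [ 0   0  0    0  1 ]
R2 → R2 − 1/2·R3
  [ 1  -3  0  1/2  0 ]
  [ 0   0  1    0  0 ]
  [ 0   0  0    1  0 ]
  [ 0   0  0    0  1 ]
R1 → R1 − 1/2·R3
  [ 1  -3  0  0  0 ]
  [ 0   0  1  0  0 ]
  [ 0   0  0  1  0 ]
  [ 0   0  0  0  1 ]
Pivot columns are the columns containing a leading 1.

1, 3, 4, 5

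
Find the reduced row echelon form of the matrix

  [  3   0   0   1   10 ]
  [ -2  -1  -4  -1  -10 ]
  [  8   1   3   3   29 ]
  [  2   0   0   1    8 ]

[[1, 0, 0, 0, 2], [0, 1, 0, 0, -2], [0, 0, 1, 0, 1], [0, 0, 0, 1, 4]]

R1 ← 1/3·R1
  [  1   0   0  1/3  10/3 ]
  [ -2  -1  -4   -1   -10 ]
  [  8   1   3    3    29 ]
  [  2   0   0    1     8 ]
R2 ← R2 + 2·R1
  [ 1   0   0   1/3   10/3 ]
  [ 0  -1  -4  -1/3  -10/3 ]
  [ 8   1   3     3     29 ]
  [ 2   0   0     1      8 ]
R3 ← R3 − 8·R1
  [ 1   0   0   1/3   10/3 ]
  [ 0  -1  -4  -1/3  -10/3 ]
  [ 0   1   3   1/3    7/3 ]
  [ 2   0   0     1      8 ]
R4 ← R4 − 2·R1
  [ 1   0   0   1/3   10/3 ]
  [ 0  -1  -4  -1/3  -10/3 ]
  [ 0   1   3   1/3    7/3 ]
  [ 0   0   0   1/3    4/3 ]
R2 ← -1·R2
  [ 1  0  0  1/3  10/3 ]
  [ 0  1  4  1/3  10/3 ]
  [ 0  1  3  1/3   7/3 ]
  [ 0  0  0  1/3   4/3 ]
R3 ← R3 − R2
  [ 1  0   0  1/3  10/3 ]
  [ 0  1   4  1/3  10/3 ]
  [ 0  0  -1    0    -1 ]
  [ 0  0   0  1/3   4/3 ]
R3 ← -1·R3
  [ 1  0  0  1/3  10/3 ]
  [ 0  1  4  1/3  10/3 ]
  [ 0  0  1    0     1 ]
  [ 0  0  0  1/3   4/3 ]
R4 ← 3·R4
  [ 1  0  0  1/3  10/3 ]
  [ 0  1  4  1/3  10/3 ]
  [ 0  0  1    0     1 ]
  [ 0  0  0    1     4 ]
R2 ← R2 − 1/3·R4
  [ 1  0  0  1/3  10/3 ]
  [ 0  1  4    0     2 ]
  [ 0  0  1    0     1 ]
  [ 0  0  0    1     4 ]
R1 ← R1 − 1/3·R4
  [ 1  0  0  0  2 ]
  [ 0  1  4  0  2 ]
  [ 0  0  1  0  1 ]
  [ 0  0  0  1  4 ]
R2 ← R2 − 4·R3
  [ 1  0  0  0   2 ]
  [ 0  1  0  0  -2 ]
  [ 0  0  1  0   1 ]
  [ 0  0  0  1   4 ]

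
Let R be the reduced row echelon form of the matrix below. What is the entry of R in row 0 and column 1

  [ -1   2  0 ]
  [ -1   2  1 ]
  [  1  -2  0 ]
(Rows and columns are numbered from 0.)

-2

r1 -> -1·r1
  [  1  -2  0 ]
  [ -1   2  1 ]
  [  1  -2  0 ]
r2 -> r2 + r1
  [ 1  -2  0 ]
  [ 0   0  1 ]
  [ 1  -2  0 ]
r3 -> r3 − r1
  [ 1  -2  0 ]
  [ 0   0  1 ]
  [ 0   0  0 ]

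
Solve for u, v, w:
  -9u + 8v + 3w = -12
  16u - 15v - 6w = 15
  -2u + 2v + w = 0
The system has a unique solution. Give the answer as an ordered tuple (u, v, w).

Form the augmented matrix and row-reduce:
  [ -9    8   3  |  -12 ]
  [ 16  -15  -6  |   15 ]
  [ -2    2   1  |    0 ]
R1 ← -1/9·R1
  [  1  -8/9  -1/3  |  4/3 ]
  [ 16   -15    -6  |   15 ]
  [ -2     2     1  |    0 ]
R2 ← R2 − 16·R1
  [  1  -8/9  -1/3  |    4/3 ]
  [  0  -7/9  -2/3  |  -19/3 ]
  [ -2     2     1  |      0 ]
R3 ← R3 + 2·R1
  [ 1  -8/9  -1/3  |    4/3 ]
  [ 0  -7/9  -2/3  |  -19/3 ]
  [ 0   2/9   1/3  |    8/3 ]
R2 ← -9/7·R2
  [ 1  -8/9  -1/3  |   4/3 ]
  [ 0     1   6/7  |  57/7 ]
  [ 0   2/9   1/3  |   8/3 ]
R3 ← R3 − 2/9·R2
  [ 1  -8/9  -1/3  |   4/3 ]
  [ 0     1   6/7  |  57/7 ]
  [ 0     0   1/7  |   6/7 ]
R3 ← 7·R3
  [ 1  -8/9  -1/3  |   4/3 ]
  [ 0     1   6/7  |  57/7 ]
  [ 0     0     1  |     6 ]
R2 ← R2 − 6/7·R3
  [ 1  -8/9  -1/3  |  4/3 ]
  [ 0     1     0  |    3 ]
  [ 0     0     1  |    6 ]
R1 ← R1 + 1/3·R3
  [ 1  -8/9  0  |  10/3 ]
  [ 0     1  0  |     3 ]
  [ 0     0  1  |     6 ]
R1 ← R1 + 8/9·R2
  [ 1  0  0  |  6 ]
  [ 0  1  0  |  3 ]
  [ 0  0  1  |  6 ]
Reading off the last column: u = 6, v = 3, w = 6.

(6, 3, 6)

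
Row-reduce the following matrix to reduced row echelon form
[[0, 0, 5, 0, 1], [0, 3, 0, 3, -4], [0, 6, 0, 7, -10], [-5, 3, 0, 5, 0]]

[[1, 0, 0, 0, -8/5], [0, 1, 0, 0, 2/3], [0, 0, 1, 0, 1/5], [0, 0, 0, 1, -2]]

r1 <-> r4
  [ -5  3  0  5    0 ]
  [  0  3  0  3   -4 ]
  [  0  6  0  7  -10 ]
  [  0  0  5  0    1 ]
r1 -> -1/5·r1
  [ 1  -3/5  0  -1    0 ]
  [ 0     3  0   3   -4 ]
  [ 0     6  0   7  -10 ]
  [ 0     0  5   0    1 ]
r2 -> 1/3·r2
  [ 1  -3/5  0  -1     0 ]
  [ 0     1  0   1  -4/3 ]
  [ 0     6  0   7   -10 ]
  [ 0     0  5   0     1 ]
r3 -> r3 − 6·r2
  [ 1  -3/5  0  -1     0 ]
  [ 0     1  0   1  -4/3 ]
  [ 0     0  0   1    -2 ]
  [ 0     0  5   0     1 ]
r3 <-> r4
  [ 1  -3/5  0  -1     0 ]
  [ 0     1  0   1  -4/3 ]
  [ 0     0  5   0     1 ]
  [ 0     0  0   1    -2 ]
r3 -> 1/5·r3
  [ 1  -3/5  0  -1     0 ]
  [ 0     1  0   1  -4/3 ]
  [ 0     0  1   0   1/5 ]
  [ 0     0  0   1    -2 ]
r2 -> r2 − r4
  [ 1  -3/5  0  -1    0 ]
  [ 0     1  0   0  2/3 ]
  [ 0     0  1   0  1/5 ]
  [ 0     0  0   1   -2 ]
r1 -> r1 + r4
  [ 1  -3/5  0  0   -2 ]
  [ 0     1  0  0  2/3 ]
  [ 0     0  1  0  1/5 ]
  [ 0     0  0  1   -2 ]
r1 -> r1 + 3/5·r2
  [ 1  0  0  0  -8/5 ]
  [ 0  1  0  0   2/3 ]
  [ 0  0  1  0   1/5 ]
  [ 0  0  0  1    -2 ]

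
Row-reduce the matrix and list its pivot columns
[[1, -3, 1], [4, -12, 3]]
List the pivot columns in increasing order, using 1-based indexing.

1, 3

R2 := R2 − 4·R1
  [ 1  -3   1 ]
  [ 0   0  -1 ]
R2 := -1·R2
  [ 1  -3  1 ]
  [ 0   0  1 ]
R1 := R1 − R2
  [ 1  -3  0 ]
  [ 0   0  1 ]
Pivot columns are the columns containing a leading 1.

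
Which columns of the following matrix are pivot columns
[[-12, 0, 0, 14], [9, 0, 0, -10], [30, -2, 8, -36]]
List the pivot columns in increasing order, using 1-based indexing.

r1 ← -1/12·r1
  [  1   0  0  -7/6 ]
  [  9   0  0   -10 ]
  [ 30  -2  8   -36 ]
r2 ← r2 − 9·r1
  [  1   0  0  -7/6 ]
  [  0   0  0   1/2 ]
  [ 30  -2  8   -36 ]
r3 ← r3 − 30·r1
  [ 1   0  0  -7/6 ]
  [ 0   0  0   1/2 ]
  [ 0  -2  8    -1 ]
r2 ↔ r3
  [ 1   0  0  -7/6 ]
  [ 0  -2  8    -1 ]
  [ 0   0  0   1/2 ]
r2 ← -1/2·r2
  [ 1  0   0  -7/6 ]
  [ 0  1  -4   1/2 ]
  [ 0  0   0   1/2 ]
r3 ← 2·r3
  [ 1  0   0  -7/6 ]
  [ 0  1  -4   1/2 ]
  [ 0  0   0     1 ]
r2 ← r2 − 1/2·r3
  [ 1  0   0  -7/6 ]
  [ 0  1  -4     0 ]
  [ 0  0   0     1 ]
r1 ← r1 + 7/6·r3
  [ 1  0   0  0 ]
  [ 0  1  -4  0 ]
  [ 0  0   0  1 ]
Pivot columns are the columns containing a leading 1.

1, 2, 4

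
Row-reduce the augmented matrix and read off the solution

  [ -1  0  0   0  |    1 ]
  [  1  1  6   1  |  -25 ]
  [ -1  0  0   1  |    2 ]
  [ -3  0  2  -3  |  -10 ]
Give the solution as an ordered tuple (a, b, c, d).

(-1, 5, -5, 1)

R1 ← -1·R1
  [  1  0  0   0  |   -1 ]
  [  1  1  6   1  |  -25 ]
  [ -1  0  0   1  |    2 ]
  [ -3  0  2  -3  |  -10 ]
R2 ← R2 − R1
  [  1  0  0   0  |   -1 ]
  [  0  1  6   1  |  -24 ]
  [ -1  0  0   1  |    2 ]
  [ -3  0  2  -3  |  -10 ]
R3 ← R3 + R1
  [  1  0  0   0  |   -1 ]
  [  0  1  6   1  |  -24 ]
  [  0  0  0   1  |    1 ]
  [ -3  0  2  -3  |  -10 ]
R4 ← R4 + 3·R1
  [ 1  0  0   0  |   -1 ]
  [ 0  1  6   1  |  -24 ]
  [ 0  0  0   1  |    1 ]
  [ 0  0  2  -3  |  -13 ]
R3 ↔ R4
  [ 1  0  0   0  |   -1 ]
  [ 0  1  6   1  |  -24 ]
  [ 0  0  2  -3  |  -13 ]
  [ 0  0  0   1  |    1 ]
R3 ← 1/2·R3
  [ 1  0  0     0  |     -1 ]
  [ 0  1  6     1  |    -24 ]
  [ 0  0  1  -3/2  |  -13/2 ]
  [ 0  0  0     1  |      1 ]
R3 ← R3 + 3/2·R4
  [ 1  0  0  0  |   -1 ]
  [ 0  1  6  1  |  -24 ]
  [ 0  0  1  0  |   -5 ]
  [ 0  0  0  1  |    1 ]
R2 ← R2 − R4
  [ 1  0  0  0  |   -1 ]
  [ 0  1  6  0  |  -25 ]
  [ 0  0  1  0  |   -5 ]
  [ 0  0  0  1  |    1 ]
R2 ← R2 − 6·R3
  [ 1  0  0  0  |  -1 ]
  [ 0  1  0  0  |   5 ]
  [ 0  0  1  0  |  -5 ]
  [ 0  0  0  1  |   1 ]
Reading off the last column: a = -1, b = 5, c = -5, d = 1.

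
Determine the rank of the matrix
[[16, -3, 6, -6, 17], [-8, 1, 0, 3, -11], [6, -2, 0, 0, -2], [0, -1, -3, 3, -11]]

ρ1 := 1/16·ρ1
  [  1  -3/16  3/8  -3/8  17/16 ]
  [ -8      1    0     3    -11 ]
  [  6     -2    0     0     -2 ]
  [  0     -1   -3     3    -11 ]
ρ2 := ρ2 + 8·ρ1
  [ 1  -3/16  3/8  -3/8  17/16 ]
  [ 0   -1/2    3     0   -5/2 ]
  [ 6     -2    0     0     -2 ]
  [ 0     -1   -3     3    -11 ]
ρ3 := ρ3 − 6·ρ1
  [ 1  -3/16   3/8  -3/8  17/16 ]
  [ 0   -1/2     3     0   -5/2 ]
  [ 0   -7/8  -9/4   9/4  -67/8 ]
  [ 0     -1    -3     3    -11 ]
ρ2 := -2·ρ2
  [ 1  -3/16   3/8  -3/8  17/16 ]
  [ 0      1    -6     0      5 ]
  [ 0   -7/8  -9/4   9/4  -67/8 ]
  [ 0     -1    -3     3    -11 ]
ρ3 := ρ3 + 7/8·ρ2
  [ 1  -3/16    3/8  -3/8  17/16 ]
  [ 0      1     -6     0      5 ]
  [ 0      0  -15/2   9/4     -4 ]
  [ 0     -1     -3     3    -11 ]
ρ4 := ρ4 + ρ2
  [ 1  -3/16    3/8  -3/8  17/16 ]
  [ 0      1     -6     0      5 ]
  [ 0      0  -15/2   9/4     -4 ]
  [ 0      0     -9     3     -6 ]
ρ3 := -2/15·ρ3
  [ 1  -3/16  3/8   -3/8  17/16 ]
  [ 0      1   -6      0      5 ]
  [ 0      0    1  -3/10   8/15 ]
  [ 0      0   -9      3     -6 ]
ρ4 := ρ4 + 9·ρ3
  [ 1  -3/16  3/8   -3/8  17/16 ]
  [ 0      1   -6      0      5 ]
  [ 0      0    1  -3/10   8/15 ]
  [ 0      0    0   3/10   -6/5 ]
ρ4 := 10/3·ρ4
  [ 1  -3/16  3/8   -3/8  17/16 ]
  [ 0      1   -6      0      5 ]
  [ 0      0    1  -3/10   8/15 ]
  [ 0      0    0      1     -4 ]
ρ3 := ρ3 + 3/10·ρ4
  [ 1  -3/16  3/8  -3/8  17/16 ]
  [ 0      1   -6     0      5 ]
  [ 0      0    1     0   -2/3 ]
  [ 0      0    0     1     -4 ]
ρ1 := ρ1 + 3/8·ρ4
  [ 1  -3/16  3/8  0  -7/16 ]
  [ 0      1   -6  0      5 ]
  [ 0      0    1  0   -2/3 ]
  [ 0      0    0  1     -4 ]
ρ2 := ρ2 + 6·ρ3
  [ 1  -3/16  3/8  0  -7/16 ]
  [ 0      1    0  0      1 ]
  [ 0      0    1  0   -2/3 ]
  [ 0      0    0  1     -4 ]
ρ1 := ρ1 − 3/8·ρ3
  [ 1  -3/16  0  0  -3/16 ]
  [ 0      1  0  0      1 ]
  [ 0      0  1  0   -2/3 ]
  [ 0      0  0  1     -4 ]
ρ1 := ρ1 + 3/16·ρ2
  [ 1  0  0  0     0 ]
  [ 0  1  0  0     1 ]
  [ 0  0  1  0  -2/3 ]
  [ 0  0  0  1    -4 ]
The reduced form has 4 nonzero rows.

rank = 4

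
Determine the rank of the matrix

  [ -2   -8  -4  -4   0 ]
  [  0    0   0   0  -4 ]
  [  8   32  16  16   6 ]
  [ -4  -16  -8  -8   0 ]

rank = 2

r1 → -1/2·r1
  [  1    4   2   2   0 ]
  [  0    0   0   0  -4 ]
  [  8   32  16  16   6 ]
  [ -4  -16  -8  -8   0 ]
r3 → r3 − 8·r1
  [  1    4   2   2   0 ]
  [  0    0   0   0  -4 ]
  [  0    0   0   0   6 ]
  [ -4  -16  -8  -8   0 ]
r4 → r4 + 4·r1
  [ 1  4  2  2   0 ]
  [ 0  0  0  0  -4 ]
  [ 0  0  0  0   6 ]
  [ 0  0  0  0   0 ]
r2 → -1/4·r2
  [ 1  4  2  2  0 ]
  [ 0  0  0  0  1 ]
  [ 0  0  0  0  6 ]
  [ 0  0  0  0  0 ]
r3 → r3 − 6·r2
  [ 1  4  2  2  0 ]
  [ 0  0  0  0  1 ]
  [ 0  0  0  0  0 ]
  [ 0  0  0  0  0 ]
The reduced form has 2 nonzero rows.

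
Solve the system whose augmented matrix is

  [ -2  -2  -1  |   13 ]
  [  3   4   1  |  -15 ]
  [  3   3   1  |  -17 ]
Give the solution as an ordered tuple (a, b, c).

(-6, 2, -5)

ρ1 ← -1/2·ρ1
  [ 1  1  1/2  |  -13/2 ]
  [ 3  4    1  |    -15 ]
  [ 3  3    1  |    -17 ]
ρ2 ← ρ2 − 3·ρ1
  [ 1  1   1/2  |  -13/2 ]
  [ 0  1  -1/2  |    9/2 ]
  [ 3  3     1  |    -17 ]
ρ3 ← ρ3 − 3·ρ1
  [ 1  1   1/2  |  -13/2 ]
  [ 0  1  -1/2  |    9/2 ]
  [ 0  0  -1/2  |    5/2 ]
ρ3 ← -2·ρ3
  [ 1  1   1/2  |  -13/2 ]
  [ 0  1  -1/2  |    9/2 ]
  [ 0  0     1  |     -5 ]
ρ2 ← ρ2 + 1/2·ρ3
  [ 1  1  1/2  |  -13/2 ]
  [ 0  1    0  |      2 ]
  [ 0  0    1  |     -5 ]
ρ1 ← ρ1 − 1/2·ρ3
  [ 1  1  0  |  -4 ]
  [ 0  1  0  |   2 ]
  [ 0  0  1  |  -5 ]
ρ1 ← ρ1 − ρ2
  [ 1  0  0  |  -6 ]
  [ 0  1  0  |   2 ]
  [ 0  0  1  |  -5 ]
Reading off the last column: a = -6, b = 2, c = -5.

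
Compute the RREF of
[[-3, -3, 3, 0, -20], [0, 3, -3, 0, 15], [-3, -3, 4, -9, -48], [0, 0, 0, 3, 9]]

ρ1 ← -1/3·ρ1
  [  1   1  -1   0  20/3 ]
  [  0   3  -3   0    15 ]
  [ -3  -3   4  -9   -48 ]
  [  0   0   0   3     9 ]
ρ3 ← ρ3 + 3·ρ1
  [ 1  1  -1   0  20/3 ]
  [ 0  3  -3   0    15 ]
  [ 0  0   1  -9   -28 ]
  [ 0  0   0   3     9 ]
ρ2 ← 1/3·ρ2
  [ 1  1  -1   0  20/3 ]
  [ 0  1  -1   0     5 ]
  [ 0  0   1  -9   -28 ]
  [ 0  0   0   3     9 ]
ρ4 ← 1/3·ρ4
  [ 1  1  -1   0  20/3 ]
  [ 0  1  -1   0     5 ]
  [ 0  0   1  -9   -28 ]
  [ 0  0   0   1     3 ]
ρ3 ← ρ3 + 9·ρ4
  [ 1  1  -1  0  20/3 ]
  [ 0  1  -1  0     5 ]
  [ 0  0   1  0    -1 ]
  [ 0  0   0  1     3 ]
ρ2 ← ρ2 + ρ3
  [ 1  1  -1  0  20/3 ]
  [ 0  1   0  0     4 ]
  [ 0  0   1  0    -1 ]
  [ 0  0   0  1     3 ]
ρ1 ← ρ1 + ρ3
  [ 1  1  0  0  17/3 ]
  [ 0  1  0  0     4 ]
  [ 0  0  1  0    -1 ]
  [ 0  0  0  1     3 ]
ρ1 ← ρ1 − ρ2
  [ 1  0  0  0  5/3 ]
  [ 0  1  0  0    4 ]
  [ 0  0  1  0   -1 ]
  [ 0  0  0  1    3 ]

[[1, 0, 0, 0, 5/3], [0, 1, 0, 0, 4], [0, 0, 1, 0, -1], [0, 0, 0, 1, 3]]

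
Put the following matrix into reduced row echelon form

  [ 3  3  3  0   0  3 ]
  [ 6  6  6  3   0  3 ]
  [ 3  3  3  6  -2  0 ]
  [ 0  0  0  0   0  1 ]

Multiply ρ1 by 1/3.
Subtract 6 times ρ1 from ρ2.
Subtract 3 times ρ1 from ρ3.
Multiply ρ2 by 1/3.
Subtract 6 times ρ2 from ρ3.
Multiply ρ3 by -1/2.
Add 3/2 times ρ4 to ρ3.
Add ρ4 to ρ2.
Subtract ρ4 from ρ1.

[[1, 1, 1, 0, 0, 0], [0, 0, 0, 1, 0, 0], [0, 0, 0, 0, 1, 0], [0, 0, 0, 0, 0, 1]]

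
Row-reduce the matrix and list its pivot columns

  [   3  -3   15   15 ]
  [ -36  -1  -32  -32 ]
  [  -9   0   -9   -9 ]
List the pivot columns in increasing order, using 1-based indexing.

1, 2

ρ1 ← 1/3·ρ1
ρ2 ← ρ2 + 36·ρ1
ρ3 ← ρ3 + 9·ρ1
ρ2 ← -1/37·ρ2
ρ3 ← ρ3 + 9·ρ2
ρ1 ← ρ1 + ρ2
Pivot columns are the columns containing a leading 1.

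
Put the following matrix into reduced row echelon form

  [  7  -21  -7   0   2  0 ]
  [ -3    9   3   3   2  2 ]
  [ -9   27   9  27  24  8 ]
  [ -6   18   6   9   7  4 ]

[[1, -3, -1, 0, 0, 0], [0, 0, 0, 1, 0, 0], [0, 0, 0, 0, 1, 0], [0, 0, 0, 0, 0, 1]]

Multiply R1 by 1/7.
  [  1  -3  -1   0  2/7  0 ]
  [ -3   9   3   3    2  2 ]
  [ -9  27   9  27   24  8 ]
  [ -6  18   6   9    7  4 ]
Add 3 times R1 to R2.
  [  1  -3  -1   0   2/7  0 ]
  [  0   0   0   3  20/7  2 ]
  [ -9  27   9  27    24  8 ]
  [ -6  18   6   9     7  4 ]
Add 9 times R1 to R3.
  [  1  -3  -1   0    2/7  0 ]
  [  0   0   0   3   20/7  2 ]
  [  0   0   0  27  186/7  8 ]
  [ -6  18   6   9      7  4 ]
Add 6 times R1 to R4.
  [ 1  -3  -1   0    2/7  0 ]
  [ 0   0   0   3   20/7  2 ]
  [ 0   0   0  27  186/7  8 ]
  [ 0   0   0   9   61/7  4 ]
Multiply R2 by 1/3.
  [ 1  -3  -1   0    2/7    0 ]
  [ 0   0   0   1  20/21  2/3 ]
  [ 0   0   0  27  186/7    8 ]
  [ 0   0   0   9   61/7    4 ]
Subtract 27 times R2 from R3.
  [ 1  -3  -1  0    2/7    0 ]
  [ 0   0   0  1  20/21  2/3 ]
  [ 0   0   0  0    6/7  -10 ]
  [ 0   0   0  9   61/7    4 ]
Subtract 9 times R2 from R4.
  [ 1  -3  -1  0    2/7    0 ]
  [ 0   0   0  1  20/21  2/3 ]
  [ 0   0   0  0    6/7  -10 ]
  [ 0   0   0  0    1/7   -2 ]
Multiply R3 by 7/6.
  [ 1  -3  -1  0    2/7      0 ]
  [ 0   0   0  1  20/21    2/3 ]
  [ 0   0   0  0      1  -35/3 ]
  [ 0   0   0  0    1/7     -2 ]
Subtract 1/7 times R3 from R4.
  [ 1  -3  -1  0    2/7      0 ]
  [ 0   0   0  1  20/21    2/3 ]
  [ 0   0   0  0      1  -35/3 ]
  [ 0   0   0  0      0   -1/3 ]
Multiply R4 by -3.
  [ 1  -3  -1  0    2/7      0 ]
  [ 0   0   0  1  20/21    2/3 ]
  [ 0   0   0  0      1  -35/3 ]
  [ 0   0   0  0      0      1 ]
Add 35/3 times R4 to R3.
  [ 1  -3  -1  0    2/7    0 ]
  [ 0   0   0  1  20/21  2/3 ]
  [ 0   0   0  0      1    0 ]
  [ 0   0   0  0      0    1 ]
Subtract 2/3 times R4 from R2.
  [ 1  -3  -1  0    2/7  0 ]
  [ 0   0   0  1  20/21  0 ]
  [ 0   0   0  0      1  0 ]
  [ 0   0   0  0      0  1 ]
Subtract 20/21 times R3 from R2.
  [ 1  -3  -1  0  2/7  0 ]
  [ 0   0   0  1    0  0 ]
  [ 0   0   0  0    1  0 ]
  [ 0   0   0  0    0  1 ]
Subtract 2/7 times R3 from R1.
  [ 1  -3  -1  0  0  0 ]
  [ 0   0   0  1  0  0 ]
  [ 0   0   0  0  1  0 ]
  [ 0   0   0  0  0  1 ]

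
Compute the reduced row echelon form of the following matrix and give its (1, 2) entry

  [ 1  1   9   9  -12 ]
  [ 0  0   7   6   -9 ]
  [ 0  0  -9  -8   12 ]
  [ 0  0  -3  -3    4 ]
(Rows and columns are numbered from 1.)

1

R2 → 1/7·R2
  [ 1  1   9    9   -12 ]
  [ 0  0   1  6/7  -9/7 ]
  [ 0  0  -9   -8    12 ]
  [ 0  0  -3   -3     4 ]
R3 → R3 + 9·R2
  [ 1  1   9     9   -12 ]
  [ 0  0   1   6/7  -9/7 ]
  [ 0  0   0  -2/7   3/7 ]
  [ 0  0  -3    -3     4 ]
R4 → R4 + 3·R2
  [ 1  1  9     9   -12 ]
  [ 0  0  1   6/7  -9/7 ]
  [ 0  0  0  -2/7   3/7 ]
  [ 0  0  0  -3/7   1/7 ]
R3 → -7/2·R3
  [ 1  1  9     9   -12 ]
  [ 0  0  1   6/7  -9/7 ]
  [ 0  0  0     1  -3/2 ]
  [ 0  0  0  -3/7   1/7 ]
R4 → R4 + 3/7·R3
  [ 1  1  9    9   -12 ]
  [ 0  0  1  6/7  -9/7 ]
  [ 0  0  0    1  -3/2 ]
  [ 0  0  0    0  -1/2 ]
R4 → -2·R4
  [ 1  1  9    9   -12 ]
  [ 0  0  1  6/7  -9/7 ]
  [ 0  0  0    1  -3/2 ]
  [ 0  0  0    0     1 ]
R3 → R3 + 3/2·R4
  [ 1  1  9    9   -12 ]
  [ 0  0  1  6/7  -9/7 ]
  [ 0  0  0    1     0 ]
  [ 0  0  0    0     1 ]
R2 → R2 + 9/7·R4
  [ 1  1  9    9  -12 ]
  [ 0  0  1  6/7    0 ]
  [ 0  0  0    1    0 ]
  [ 0  0  0    0    1 ]
R1 → R1 + 12·R4
  [ 1  1  9    9  0 ]
  [ 0  0  1  6/7  0 ]
  [ 0  0  0    1  0 ]
  [ 0  0  0    0  1 ]
R2 → R2 − 6/7·R3
  [ 1  1  9  9  0 ]
  [ 0  0  1  0  0 ]
  [ 0  0  0  1  0 ]
  [ 0  0  0  0  1 ]
R1 → R1 − 9·R3
  [ 1  1  9  0  0 ]
  [ 0  0  1  0  0 ]
  [ 0  0  0  1  0 ]
  [ 0  0  0  0  1 ]
R1 → R1 − 9·R2
  [ 1  1  0  0  0 ]
  [ 0  0  1  0  0 ]
  [ 0  0  0  1  0 ]
  [ 0  0  0  0  1 ]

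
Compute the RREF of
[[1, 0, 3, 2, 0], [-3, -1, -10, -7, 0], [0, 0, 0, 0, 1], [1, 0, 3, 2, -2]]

[[1, 0, 3, 2, 0], [0, 1, 1, 1, 0], [0, 0, 0, 0, 1], [0, 0, 0, 0, 0]]

Add 3 times ρ1 to ρ2.
Subtract ρ1 from ρ4.
Multiply ρ2 by -1.
Add 2 times ρ3 to ρ4.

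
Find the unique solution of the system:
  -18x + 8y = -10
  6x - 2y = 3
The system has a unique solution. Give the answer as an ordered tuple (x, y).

(1/3, -1/2)

Form the augmented matrix and row-reduce:
  [ -18   8  |  -10 ]
  [   6  -2  |    3 ]
r1 := -1/18·r1
  [ 1  -4/9  |  5/9 ]
  [ 6    -2  |    3 ]
r2 := r2 − 6·r1
  [ 1  -4/9  |   5/9 ]
  [ 0   2/3  |  -1/3 ]
r2 := 3/2·r2
  [ 1  -4/9  |   5/9 ]
  [ 0     1  |  -1/2 ]
r1 := r1 + 4/9·r2
  [ 1  0  |   1/3 ]
  [ 0  1  |  -1/2 ]
Reading off the last column: x = 1/3, y = -1/2.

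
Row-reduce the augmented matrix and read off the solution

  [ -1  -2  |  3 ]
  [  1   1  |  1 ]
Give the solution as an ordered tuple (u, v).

Multiply R1 by -1.
  [ 1  2  |  -3 ]
  [ 1  1  |   1 ]
Subtract R1 from R2.
  [ 1   2  |  -3 ]
  [ 0  -1  |   4 ]
Multiply R2 by -1.
  [ 1  2  |  -3 ]
  [ 0  1  |  -4 ]
Subtract 2 times R2 from R1.
  [ 1  0  |   5 ]
  [ 0  1  |  -4 ]
Reading off the last column: u = 5, v = -4.

(5, -4)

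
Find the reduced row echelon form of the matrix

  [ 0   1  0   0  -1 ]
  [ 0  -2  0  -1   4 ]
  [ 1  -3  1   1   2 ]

[[1, 0, 1, 0, 1], [0, 1, 0, 0, -1], [0, 0, 0, 1, -2]]

R1 <=> R3
  [ 1  -3  1   1   2 ]
  [ 0  -2  0  -1   4 ]
  [ 0   1  0   0  -1 ]
R2 ← -1/2·R2
  [ 1  -3  1    1   2 ]
  [ 0   1  0  1/2  -2 ]
  [ 0   1  0    0  -1 ]
R3 ← R3 − R2
  [ 1  -3  1     1   2 ]
  [ 0   1  0   1/2  -2 ]
  [ 0   0  0  -1/2   1 ]
R3 ← -2·R3
  [ 1  -3  1    1   2 ]
  [ 0   1  0  1/2  -2 ]
  [ 0   0  0    1  -2 ]
R2 ← R2 − 1/2·R3
  [ 1  -3  1  1   2 ]
  [ 0   1  0  0  -1 ]
  [ 0   0  0  1  -2 ]
R1 ← R1 − R3
  [ 1  -3  1  0   4 ]
  [ 0   1  0  0  -1 ]
  [ 0   0  0  1  -2 ]
R1 ← R1 + 3·R2
  [ 1  0  1  0   1 ]
  [ 0  1  0  0  -1 ]
  [ 0  0  0  1  -2 ]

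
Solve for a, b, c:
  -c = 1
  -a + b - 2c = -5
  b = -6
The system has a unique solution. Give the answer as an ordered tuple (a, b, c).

(1, -6, -1)

Form the augmented matrix and row-reduce:
  [  0  0  -1  |   1 ]
  [ -1  1  -2  |  -5 ]
  [  0  1   0  |  -6 ]
R1 <=> R2
R1 := -1·R1
R2 <=> R3
R3 := -1·R3
R1 := R1 − 2·R3
R1 := R1 + R2
Reading off the last column: a = 1, b = -6, c = -1.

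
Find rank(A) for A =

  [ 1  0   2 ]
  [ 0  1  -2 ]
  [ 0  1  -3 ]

ρ3 := ρ3 − ρ2
  [ 1  0   2 ]
  [ 0  1  -2 ]
  [ 0  0  -1 ]
ρ3 := -1·ρ3
  [ 1  0   2 ]
  [ 0  1  -2 ]
  [ 0  0   1 ]
ρ2 := ρ2 + 2·ρ3
  [ 1  0  2 ]
  [ 0  1  0 ]
  [ 0  0  1 ]
ρ1 := ρ1 − 2·ρ3
  [ 1  0  0 ]
  [ 0  1  0 ]
  [ 0  0  1 ]
The reduced form has 3 nonzero rows.

rank = 3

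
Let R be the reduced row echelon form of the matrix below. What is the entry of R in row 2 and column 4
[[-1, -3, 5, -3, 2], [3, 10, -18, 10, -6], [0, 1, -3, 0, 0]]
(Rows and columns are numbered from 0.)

r1 := -1·r1
  [ 1   3   -5   3  -2 ]
  [ 3  10  -18  10  -6 ]
  [ 0   1   -3   0   0 ]
r2 := r2 − 3·r1
  [ 1  3  -5  3  -2 ]
  [ 0  1  -3  1   0 ]
  [ 0  1  -3  0   0 ]
r3 := r3 − r2
  [ 1  3  -5   3  -2 ]
  [ 0  1  -3   1   0 ]
  [ 0  0   0  -1   0 ]
r3 := -1·r3
  [ 1  3  -5  3  -2 ]
  [ 0  1  -3  1   0 ]
  [ 0  0   0  1   0 ]
r2 := r2 − r3
  [ 1  3  -5  3  -2 ]
  [ 0  1  -3  0   0 ]
  [ 0  0   0  1   0 ]
r1 := r1 − 3·r3
  [ 1  3  -5  0  -2 ]
  [ 0  1  -3  0   0 ]
  [ 0  0   0  1   0 ]
r1 := r1 − 3·r2
  [ 1  0   4  0  -2 ]
  [ 0  1  -3  0   0 ]
  [ 0  0   0  1   0 ]

0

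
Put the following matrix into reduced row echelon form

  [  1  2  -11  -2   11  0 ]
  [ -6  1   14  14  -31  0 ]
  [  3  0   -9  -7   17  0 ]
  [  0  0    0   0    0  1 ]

r2 → r2 + 6·r1
  [ 1   2  -11  -2  11  0 ]
  [ 0  13  -52   2  35  0 ]
  [ 3   0   -9  -7  17  0 ]
  [ 0   0    0   0   0  1 ]
r3 → r3 − 3·r1
  [ 1   2  -11  -2   11  0 ]
  [ 0  13  -52   2   35  0 ]
  [ 0  -6   24  -1  -16  0 ]
  [ 0   0    0   0    0  1 ]
r2 → 1/13·r2
  [ 1   2  -11    -2     11  0 ]
  [ 0   1   -4  2/13  35/13  0 ]
  [ 0  -6   24    -1    -16  0 ]
  [ 0   0    0     0      0  1 ]
r3 → r3 + 6·r2
  [ 1  2  -11     -2     11  0 ]
  [ 0  1   -4   2/13  35/13  0 ]
  [ 0  0    0  -1/13   2/13  0 ]
  [ 0  0    0      0      0  1 ]
r3 → -13·r3
  [ 1  2  -11    -2     11  0 ]
  [ 0  1   -4  2/13  35/13  0 ]
  [ 0  0    0     1     -2  0 ]
  [ 0  0    0     0      0  1 ]
r2 → r2 − 2/13·r3
  [ 1  2  -11  -2  11  0 ]
  [ 0  1   -4   0   3  0 ]
  [ 0  0    0   1  -2  0 ]
  [ 0  0    0   0   0  1 ]
r1 → r1 + 2·r3
  [ 1  2  -11  0   7  0 ]
  [ 0  1   -4  0   3  0 ]
  [ 0  0    0  1  -2  0 ]
  [ 0  0    0  0   0  1 ]
r1 → r1 − 2·r2
  [ 1  0  -3  0   1  0 ]
  [ 0  1  -4  0   3  0 ]
  [ 0  0   0  1  -2  0 ]
  [ 0  0   0  0   0  1 ]

[[1, 0, -3, 0, 1, 0], [0, 1, -4, 0, 3, 0], [0, 0, 0, 1, -2, 0], [0, 0, 0, 0, 0, 1]]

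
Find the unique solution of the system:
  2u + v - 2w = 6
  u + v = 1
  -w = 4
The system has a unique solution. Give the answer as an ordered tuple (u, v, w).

Form the augmented matrix and row-reduce:
  [ 2  1  -2  |  6 ]
  [ 1  1   0  |  1 ]
  [ 0  0  -1  |  4 ]
ρ1 -> 1/2·ρ1
ρ2 -> ρ2 − ρ1
ρ2 -> 2·ρ2
ρ3 -> -1·ρ3
ρ2 -> ρ2 − 2·ρ3
ρ1 -> ρ1 + ρ3
ρ1 -> ρ1 − 1/2·ρ2
Reading off the last column: u = -3, v = 4, w = -4.

(-3, 4, -4)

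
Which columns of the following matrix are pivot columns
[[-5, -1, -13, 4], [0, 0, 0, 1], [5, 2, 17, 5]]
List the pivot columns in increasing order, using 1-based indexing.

Multiply R1 by -1/5.
  [ 1  1/5  13/5  -4/5 ]
  [ 0    0     0     1 ]
  [ 5    2    17     5 ]
Subtract 5 times R1 from R3.
  [ 1  1/5  13/5  -4/5 ]
  [ 0    0     0     1 ]
  [ 0    1     4     9 ]
Swap R2 and R3.
  [ 1  1/5  13/5  -4/5 ]
  [ 0    1     4     9 ]
  [ 0    0     0     1 ]
Subtract 9 times R3 from R2.
  [ 1  1/5  13/5  -4/5 ]
  [ 0    1     4     0 ]
  [ 0    0     0     1 ]
Add 4/5 times R3 to R1.
  [ 1  1/5  13/5  0 ]
  [ 0    1     4  0 ]
  [ 0    0     0  1 ]
Subtract 1/5 times R2 from R1.
  [ 1  0  9/5  0 ]
  [ 0  1    4  0 ]
  [ 0  0    0  1 ]
Pivot columns are the columns containing a leading 1.

1, 2, 4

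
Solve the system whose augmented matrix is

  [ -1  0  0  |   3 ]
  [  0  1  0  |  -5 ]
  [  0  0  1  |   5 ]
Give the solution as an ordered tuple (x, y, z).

(-3, -5, 5)

ρ1 := -1·ρ1
  [ 1  0  0  |  -3 ]
  [ 0  1  0  |  -5 ]
  [ 0  0  1  |   5 ]
Reading off the last column: x = -3, y = -5, z = 5.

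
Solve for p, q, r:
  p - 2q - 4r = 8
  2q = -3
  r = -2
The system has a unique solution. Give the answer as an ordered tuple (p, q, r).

(-3, -3/2, -2)

Form the augmented matrix and row-reduce:
  [ 1  -2  -4  |   8 ]
  [ 0   2   0  |  -3 ]
  [ 0   0   1  |  -2 ]
Multiply ρ2 by 1/2.
  [ 1  -2  -4  |     8 ]
  [ 0   1   0  |  -3/2 ]
  [ 0   0   1  |    -2 ]
Add 4 times ρ3 to ρ1.
  [ 1  -2  0  |     0 ]
  [ 0   1  0  |  -3/2 ]
  [ 0   0  1  |    -2 ]
Add 2 times ρ2 to ρ1.
  [ 1  0  0  |    -3 ]
  [ 0  1  0  |  -3/2 ]
  [ 0  0  1  |    -2 ]
Reading off the last column: p = -3, q = -3/2, r = -2.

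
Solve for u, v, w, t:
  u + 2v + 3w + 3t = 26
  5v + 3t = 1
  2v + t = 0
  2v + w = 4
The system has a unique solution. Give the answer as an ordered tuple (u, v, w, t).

(4, -1, 6, 2)

Form the augmented matrix and row-reduce:
  [ 1  2  3  3  |  26 ]
  [ 0  5  0  3  |   1 ]
  [ 0  2  0  1  |   0 ]
  [ 0  2  1  0  |   4 ]
R2 → 1/5·R2
  [ 1  2  3    3  |   26 ]
  [ 0  1  0  3/5  |  1/5 ]
  [ 0  2  0    1  |    0 ]
  [ 0  2  1    0  |    4 ]
R3 → R3 − 2·R2
  [ 1  2  3     3  |    26 ]
  [ 0  1  0   3/5  |   1/5 ]
  [ 0  0  0  -1/5  |  -2/5 ]
  [ 0  2  1     0  |     4 ]
R4 → R4 − 2·R2
  [ 1  2  3     3  |    26 ]
  [ 0  1  0   3/5  |   1/5 ]
  [ 0  0  0  -1/5  |  -2/5 ]
  [ 0  0  1  -6/5  |  18/5 ]
R3 ↔ R4
  [ 1  2  3     3  |    26 ]
  [ 0  1  0   3/5  |   1/5 ]
  [ 0  0  1  -6/5  |  18/5 ]
  [ 0  0  0  -1/5  |  -2/5 ]
R4 → -5·R4
  [ 1  2  3     3  |    26 ]
  [ 0  1  0   3/5  |   1/5 ]
  [ 0  0  1  -6/5  |  18/5 ]
  [ 0  0  0     1  |     2 ]
R3 → R3 + 6/5·R4
  [ 1  2  3    3  |   26 ]
  [ 0  1  0  3/5  |  1/5 ]
  [ 0  0  1    0  |    6 ]
  [ 0  0  0    1  |    2 ]
R2 → R2 − 3/5·R4
  [ 1  2  3  3  |  26 ]
  [ 0  1  0  0  |  -1 ]
  [ 0  0  1  0  |   6 ]
  [ 0  0  0  1  |   2 ]
R1 → R1 − 3·R4
  [ 1  2  3  0  |  20 ]
  [ 0  1  0  0  |  -1 ]
  [ 0  0  1  0  |   6 ]
  [ 0  0  0  1  |   2 ]
R1 → R1 − 3·R3
  [ 1  2  0  0  |   2 ]
  [ 0  1  0  0  |  -1 ]
  [ 0  0  1  0  |   6 ]
  [ 0  0  0  1  |   2 ]
R1 → R1 − 2·R2
  [ 1  0  0  0  |   4 ]
  [ 0  1  0  0  |  -1 ]
  [ 0  0  1  0  |   6 ]
  [ 0  0  0  1  |   2 ]
Reading off the last column: u = 4, v = -1, w = 6, t = 2.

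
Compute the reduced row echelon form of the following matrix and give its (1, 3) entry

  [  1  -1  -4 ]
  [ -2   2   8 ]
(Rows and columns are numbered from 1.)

ρ2 -> ρ2 + 2·ρ1
  [ 1  -1  -4 ]
  [ 0   0   0 ]

-4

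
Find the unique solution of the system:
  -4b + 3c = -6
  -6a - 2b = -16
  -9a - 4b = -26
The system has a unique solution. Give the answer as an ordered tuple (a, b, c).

(2, 2, 2/3)

Form the augmented matrix and row-reduce:
  [  0  -4  3  |   -6 ]
  [ -6  -2  0  |  -16 ]
  [ -9  -4  0  |  -26 ]
R1 <-> R2
  [ -6  -2  0  |  -16 ]
  [  0  -4  3  |   -6 ]
  [ -9  -4  0  |  -26 ]
R1 -> -1/6·R1
  [  1  1/3  0  |  8/3 ]
  [  0   -4  3  |   -6 ]
  [ -9   -4  0  |  -26 ]
R3 -> R3 + 9·R1
  [ 1  1/3  0  |  8/3 ]
  [ 0   -4  3  |   -6 ]
  [ 0   -1  0  |   -2 ]
R2 -> -1/4·R2
  [ 1  1/3     0  |  8/3 ]
  [ 0    1  -3/4  |  3/2 ]
  [ 0   -1     0  |   -2 ]
R3 -> R3 + R2
  [ 1  1/3     0  |   8/3 ]
  [ 0    1  -3/4  |   3/2 ]
  [ 0    0  -3/4  |  -1/2 ]
R3 -> -4/3·R3
  [ 1  1/3     0  |  8/3 ]
  [ 0    1  -3/4  |  3/2 ]
  [ 0    0     1  |  2/3 ]
R2 -> R2 + 3/4·R3
  [ 1  1/3  0  |  8/3 ]
  [ 0    1  0  |    2 ]
  [ 0    0  1  |  2/3 ]
R1 -> R1 − 1/3·R2
  [ 1  0  0  |    2 ]
  [ 0  1  0  |    2 ]
  [ 0  0  1  |  2/3 ]
Reading off the last column: a = 2, b = 2, c = 2/3.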